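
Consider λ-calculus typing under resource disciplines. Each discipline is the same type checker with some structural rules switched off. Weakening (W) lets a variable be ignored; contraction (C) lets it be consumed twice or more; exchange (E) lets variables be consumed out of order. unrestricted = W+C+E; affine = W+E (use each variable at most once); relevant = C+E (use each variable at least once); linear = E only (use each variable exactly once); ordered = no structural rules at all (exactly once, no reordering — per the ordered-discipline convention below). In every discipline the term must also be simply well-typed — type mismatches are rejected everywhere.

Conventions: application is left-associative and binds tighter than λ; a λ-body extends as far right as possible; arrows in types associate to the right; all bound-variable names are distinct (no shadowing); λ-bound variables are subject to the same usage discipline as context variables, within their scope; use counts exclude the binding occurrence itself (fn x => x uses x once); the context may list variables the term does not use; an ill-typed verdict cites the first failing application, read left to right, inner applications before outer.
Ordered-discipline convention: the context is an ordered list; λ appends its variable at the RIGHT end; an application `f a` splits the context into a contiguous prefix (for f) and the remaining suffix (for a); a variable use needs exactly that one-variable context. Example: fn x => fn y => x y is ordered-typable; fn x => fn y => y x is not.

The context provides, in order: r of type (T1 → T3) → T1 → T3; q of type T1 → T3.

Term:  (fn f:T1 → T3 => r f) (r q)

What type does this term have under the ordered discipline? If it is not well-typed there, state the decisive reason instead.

not well-typed under ordered — uses contraction: r ×2
usage: r: 2; q: 1; f (bound): 1
use order (left to right): r, f, r, q
typing: the term checks, with type T1 → T3
per-discipline verdicts: ordered ✗, linear ✗, affine ✗, relevant ✓, unrestricted ✓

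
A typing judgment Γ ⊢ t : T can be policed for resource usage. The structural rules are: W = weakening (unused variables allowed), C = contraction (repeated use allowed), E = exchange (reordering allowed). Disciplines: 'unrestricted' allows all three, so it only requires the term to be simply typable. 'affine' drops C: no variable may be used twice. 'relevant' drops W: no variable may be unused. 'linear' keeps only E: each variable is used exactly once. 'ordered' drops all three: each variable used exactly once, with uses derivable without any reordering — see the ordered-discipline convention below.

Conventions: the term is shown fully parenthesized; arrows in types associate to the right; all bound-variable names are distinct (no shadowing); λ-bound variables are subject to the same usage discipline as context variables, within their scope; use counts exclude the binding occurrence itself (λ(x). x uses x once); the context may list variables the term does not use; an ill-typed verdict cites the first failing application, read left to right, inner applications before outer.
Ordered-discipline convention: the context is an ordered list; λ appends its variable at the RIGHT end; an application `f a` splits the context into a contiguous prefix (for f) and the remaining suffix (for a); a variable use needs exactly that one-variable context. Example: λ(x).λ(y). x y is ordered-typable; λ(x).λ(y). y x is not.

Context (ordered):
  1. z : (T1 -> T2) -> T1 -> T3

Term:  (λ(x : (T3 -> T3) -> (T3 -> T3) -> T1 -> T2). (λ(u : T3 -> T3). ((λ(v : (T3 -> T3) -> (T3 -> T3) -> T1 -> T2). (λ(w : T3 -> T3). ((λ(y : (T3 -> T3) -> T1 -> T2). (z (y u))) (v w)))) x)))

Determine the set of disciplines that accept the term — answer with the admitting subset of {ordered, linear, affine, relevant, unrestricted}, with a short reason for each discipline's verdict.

admitted by: linear, affine, relevant, unrestricted
use counts: z: 1×; x [bound]: 1×; u [bound]: 1×; v [bound]: 1×; w [bound]: 1×; y [bound]: 1×
use order (left to right): z, y, u, v, w, x
typing: well-typed — term : ((T3 -> T3) -> (T3 -> T3) -> T1 -> T2) -> (T3 -> T3) -> (T3 -> T3) -> T1 -> T3
ordered ✗ (needs exchange: uses follow z, y, u, v, w, x)
linear ✓ (each of z, x, u, v, w, y used exactly once)
affine ✓ (at most one use each (z, x, u, v, w, y))
relevant ✓ (every one of z, x, u, v, w, y appears)
unrestricted ✓ (type-checks (((T3 -> T3) -> (T3 -> T3) -> T1 -> T2) -> (T3 -> T3) -> (T3 -> T3) -> T1 -> T3) and nothing is barred)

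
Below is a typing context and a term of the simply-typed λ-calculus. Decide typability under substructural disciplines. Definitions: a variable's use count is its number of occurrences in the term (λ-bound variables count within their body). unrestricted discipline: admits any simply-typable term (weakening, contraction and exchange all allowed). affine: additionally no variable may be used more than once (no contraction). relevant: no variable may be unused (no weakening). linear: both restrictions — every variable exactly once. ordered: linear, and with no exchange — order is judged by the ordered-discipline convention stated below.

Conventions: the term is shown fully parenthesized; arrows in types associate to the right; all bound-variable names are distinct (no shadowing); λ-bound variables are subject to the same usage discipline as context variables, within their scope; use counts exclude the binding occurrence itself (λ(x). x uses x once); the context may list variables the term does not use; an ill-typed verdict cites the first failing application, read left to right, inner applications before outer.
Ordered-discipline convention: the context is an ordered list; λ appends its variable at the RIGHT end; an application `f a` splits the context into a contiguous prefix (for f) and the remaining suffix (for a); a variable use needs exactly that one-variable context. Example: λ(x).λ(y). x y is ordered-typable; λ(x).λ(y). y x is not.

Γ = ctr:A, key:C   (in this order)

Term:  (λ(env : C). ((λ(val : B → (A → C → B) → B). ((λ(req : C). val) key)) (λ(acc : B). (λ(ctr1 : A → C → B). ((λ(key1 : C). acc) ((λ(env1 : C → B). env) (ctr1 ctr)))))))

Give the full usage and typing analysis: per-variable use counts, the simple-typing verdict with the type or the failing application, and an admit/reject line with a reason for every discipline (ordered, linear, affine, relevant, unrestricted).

counts: ctr: 1×; key: 1×; env [bound]: 1×; val [bound]: 1×; req [bound]: 0×; acc [bound]: 1×; ctr1 [bound]: 1×; key1 [bound]: 0×; env1 [bound]: 0×
use order (left to right): val, key, acc, env, ctr1, ctr
typing: the term checks, with type C → B → (A → C → B) → B
ordered ✗ (req, key1, env1 never used (weakening))
linear ✗ (req, key1, env1 never used (weakening))
affine ✓ (none of ctr, key, env, val, req, acc, ctr1, key1, env1 used more than once)
relevant ✗ (req, key1, env1 never used (weakening))
unrestricted ✓ (simply typable at C → B → (A → C → B) → B; W, C, E all held)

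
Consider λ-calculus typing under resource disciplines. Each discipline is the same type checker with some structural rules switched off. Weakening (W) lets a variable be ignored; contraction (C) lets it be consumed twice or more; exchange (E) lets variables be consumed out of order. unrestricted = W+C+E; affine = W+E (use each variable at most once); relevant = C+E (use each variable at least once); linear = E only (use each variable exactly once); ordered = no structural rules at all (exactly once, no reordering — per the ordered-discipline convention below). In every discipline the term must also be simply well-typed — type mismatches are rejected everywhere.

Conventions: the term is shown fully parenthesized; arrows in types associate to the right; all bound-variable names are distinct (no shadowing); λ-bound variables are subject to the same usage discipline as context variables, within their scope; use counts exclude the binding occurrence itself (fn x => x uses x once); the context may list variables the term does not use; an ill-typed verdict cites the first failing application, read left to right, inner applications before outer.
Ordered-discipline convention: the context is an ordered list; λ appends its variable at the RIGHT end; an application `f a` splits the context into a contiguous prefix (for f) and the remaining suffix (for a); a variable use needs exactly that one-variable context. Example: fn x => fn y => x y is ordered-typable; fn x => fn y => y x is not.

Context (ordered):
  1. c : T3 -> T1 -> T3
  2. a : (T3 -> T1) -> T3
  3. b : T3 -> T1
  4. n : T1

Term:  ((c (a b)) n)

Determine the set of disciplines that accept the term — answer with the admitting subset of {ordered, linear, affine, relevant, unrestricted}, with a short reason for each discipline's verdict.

accepted by: ordered, linear, affine, relevant, unrestricted
usage: c=1; a=1; b=1; n=1
order of uses: c, a, b, n
typing: the term checks, with type T3
ordered: ✓ — c, a, b, n: once each, no exchange needed
linear: ✓ — each of c, a, b, n used exactly once
affine: ✓ — no duplicate uses among c, a, b, n
relevant: ✓ — c, a, b, n: all used, weakening unneeded
unrestricted: ✓ — type-checks (T3) and nothing is barred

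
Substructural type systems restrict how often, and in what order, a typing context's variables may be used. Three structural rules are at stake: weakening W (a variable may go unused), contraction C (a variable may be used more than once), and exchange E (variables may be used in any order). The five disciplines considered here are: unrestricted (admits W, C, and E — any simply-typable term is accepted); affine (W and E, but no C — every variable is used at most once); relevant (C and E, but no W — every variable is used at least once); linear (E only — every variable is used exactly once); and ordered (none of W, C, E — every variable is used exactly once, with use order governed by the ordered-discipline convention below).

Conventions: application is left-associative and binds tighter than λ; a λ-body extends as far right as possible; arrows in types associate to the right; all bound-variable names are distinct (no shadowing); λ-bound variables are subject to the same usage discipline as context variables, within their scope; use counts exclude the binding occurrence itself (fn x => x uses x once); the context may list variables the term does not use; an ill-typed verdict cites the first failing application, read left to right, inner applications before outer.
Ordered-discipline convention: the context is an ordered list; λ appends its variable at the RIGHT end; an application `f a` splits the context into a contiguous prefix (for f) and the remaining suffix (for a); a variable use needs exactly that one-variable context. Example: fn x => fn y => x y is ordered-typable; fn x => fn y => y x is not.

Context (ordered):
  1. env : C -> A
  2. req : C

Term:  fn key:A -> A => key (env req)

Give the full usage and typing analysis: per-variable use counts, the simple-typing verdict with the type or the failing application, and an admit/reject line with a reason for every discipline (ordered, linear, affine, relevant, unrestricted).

counts: env=1, req=1, key [bound]=1
left-to-right use order: key, env, req
typing: the term checks, with type (A -> A) -> A
ordered ✗ (needs exchange: uses follow key, env, req)
linear ✓ (env, req, key: one use apiece)
affine ✓ (none of env, req, key used more than once)
relevant ✓ (none of env, req, key goes unused)
unrestricted ✓ (simply typable at (A -> A) -> A; W, C, E all held)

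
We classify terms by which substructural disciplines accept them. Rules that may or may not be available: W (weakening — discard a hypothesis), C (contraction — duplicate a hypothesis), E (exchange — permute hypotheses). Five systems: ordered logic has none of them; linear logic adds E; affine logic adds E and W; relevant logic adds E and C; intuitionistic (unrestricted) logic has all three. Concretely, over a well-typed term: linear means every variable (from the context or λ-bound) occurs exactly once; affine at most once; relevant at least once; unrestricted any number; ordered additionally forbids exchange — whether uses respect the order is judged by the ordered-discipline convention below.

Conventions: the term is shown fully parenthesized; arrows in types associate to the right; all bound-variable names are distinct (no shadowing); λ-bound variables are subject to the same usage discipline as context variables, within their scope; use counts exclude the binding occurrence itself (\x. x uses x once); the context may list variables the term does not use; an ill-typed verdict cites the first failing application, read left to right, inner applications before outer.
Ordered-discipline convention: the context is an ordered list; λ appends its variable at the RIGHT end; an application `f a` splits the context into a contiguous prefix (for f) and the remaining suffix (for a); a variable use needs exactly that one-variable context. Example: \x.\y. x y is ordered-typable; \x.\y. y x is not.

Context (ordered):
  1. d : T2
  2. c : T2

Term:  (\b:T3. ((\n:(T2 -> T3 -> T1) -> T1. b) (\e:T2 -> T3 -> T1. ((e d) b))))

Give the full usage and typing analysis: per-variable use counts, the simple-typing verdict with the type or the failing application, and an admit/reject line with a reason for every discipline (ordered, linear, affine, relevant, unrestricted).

variable uses: d: 1×; c: 0×; b (bound): 2×; n (bound): 0×; e (bound): 1×
left-to-right use order: b, e, d, b
typing: well-typed — term : T3 -> T3
ordered: ✗ — uses contraction: b ×2; c, n never used (weakening)
linear: ✗ — uses contraction: b ×2; c, n never used (weakening)
affine: ✗ — uses contraction: b ×2
relevant: ✗ — c, n never used (weakening)
unrestricted: ✓ — well-typed at T3 -> T3; no restrictions here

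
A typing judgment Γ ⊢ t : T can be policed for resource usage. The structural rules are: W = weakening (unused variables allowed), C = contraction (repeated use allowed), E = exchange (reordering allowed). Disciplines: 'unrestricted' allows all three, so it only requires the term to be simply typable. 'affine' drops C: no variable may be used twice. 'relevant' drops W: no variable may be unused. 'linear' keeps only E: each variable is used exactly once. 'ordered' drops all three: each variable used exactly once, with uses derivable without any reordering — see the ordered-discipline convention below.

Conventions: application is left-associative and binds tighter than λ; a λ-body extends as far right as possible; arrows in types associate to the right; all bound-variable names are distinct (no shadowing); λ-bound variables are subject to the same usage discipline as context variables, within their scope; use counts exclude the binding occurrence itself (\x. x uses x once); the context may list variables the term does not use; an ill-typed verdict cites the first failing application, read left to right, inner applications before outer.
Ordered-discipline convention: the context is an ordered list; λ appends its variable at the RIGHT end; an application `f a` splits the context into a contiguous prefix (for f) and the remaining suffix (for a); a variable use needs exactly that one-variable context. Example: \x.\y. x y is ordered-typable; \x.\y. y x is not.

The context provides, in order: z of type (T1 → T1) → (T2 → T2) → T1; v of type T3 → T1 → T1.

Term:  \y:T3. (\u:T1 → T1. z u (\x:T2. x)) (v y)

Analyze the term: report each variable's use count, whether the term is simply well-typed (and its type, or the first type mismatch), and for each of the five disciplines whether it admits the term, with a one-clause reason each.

counts: z=1, v=1, y [bound]=1, u [bound]=1, x [bound]=1
order of uses: z, u, x, v, y
typing: well-typed at T3 → T1
ordered: ✓, one use each (z, v, y, u, x); ordered split holds
linear: ✓, single use per variable (z, v, y, u, x)
affine: ✓, z, v, y, u, x: no repeats, contraction unneeded
relevant: ✓, at least one use each (z, v, y, u, x)
unrestricted: ✓, type-checks (T3 → T1) and nothing is barred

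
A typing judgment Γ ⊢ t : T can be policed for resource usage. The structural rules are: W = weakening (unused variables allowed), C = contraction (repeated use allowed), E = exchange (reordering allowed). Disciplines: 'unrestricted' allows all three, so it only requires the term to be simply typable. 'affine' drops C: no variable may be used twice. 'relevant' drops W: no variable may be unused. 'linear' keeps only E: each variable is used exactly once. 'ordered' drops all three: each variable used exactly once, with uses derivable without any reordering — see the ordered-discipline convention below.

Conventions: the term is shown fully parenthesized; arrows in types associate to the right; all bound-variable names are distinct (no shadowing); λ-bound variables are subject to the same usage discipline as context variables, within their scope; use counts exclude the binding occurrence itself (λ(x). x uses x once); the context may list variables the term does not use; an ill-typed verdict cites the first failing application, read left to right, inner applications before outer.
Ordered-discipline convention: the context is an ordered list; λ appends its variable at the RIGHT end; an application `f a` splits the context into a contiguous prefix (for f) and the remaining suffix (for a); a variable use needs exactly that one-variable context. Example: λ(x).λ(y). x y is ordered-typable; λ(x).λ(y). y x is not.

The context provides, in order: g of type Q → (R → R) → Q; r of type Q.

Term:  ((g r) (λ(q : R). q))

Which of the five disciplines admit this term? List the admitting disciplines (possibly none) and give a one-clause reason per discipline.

accepted by: ordered, linear, affine, relevant, unrestricted
usage: g=1; r=1; q [bound]=1
left-to-right use order: g, r, q
typing: ✓ — Q
ordered ✓ (g, r, q: once each, no exchange needed)
linear ✓ (g, r, q: one use apiece)
affine ✓ (at most one use each (g, r, q))
relevant ✓ (g, r, q: all used, weakening unneeded)
unrestricted ✓ (well-typed at Q; no restrictions here)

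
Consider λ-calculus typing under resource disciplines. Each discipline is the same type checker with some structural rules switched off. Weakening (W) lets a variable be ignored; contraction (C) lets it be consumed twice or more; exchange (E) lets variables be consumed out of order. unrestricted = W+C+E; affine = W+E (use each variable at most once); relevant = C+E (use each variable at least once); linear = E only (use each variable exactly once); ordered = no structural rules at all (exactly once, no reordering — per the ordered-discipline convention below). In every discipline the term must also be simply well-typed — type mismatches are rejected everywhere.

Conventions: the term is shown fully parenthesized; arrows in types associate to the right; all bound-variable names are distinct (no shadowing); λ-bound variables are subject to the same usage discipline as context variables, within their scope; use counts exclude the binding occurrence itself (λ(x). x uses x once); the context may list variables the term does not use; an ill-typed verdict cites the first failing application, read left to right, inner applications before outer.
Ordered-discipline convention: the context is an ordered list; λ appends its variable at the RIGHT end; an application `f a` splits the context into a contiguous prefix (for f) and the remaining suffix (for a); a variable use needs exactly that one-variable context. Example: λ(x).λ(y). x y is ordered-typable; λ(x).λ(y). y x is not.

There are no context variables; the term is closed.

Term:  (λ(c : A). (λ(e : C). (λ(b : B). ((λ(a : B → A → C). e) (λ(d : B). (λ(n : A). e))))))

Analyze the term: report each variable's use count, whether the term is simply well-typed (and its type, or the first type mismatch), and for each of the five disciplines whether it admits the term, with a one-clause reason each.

use counts: c [bound]: 0×; e [bound]: 2×; b [bound]: 0×; a [bound]: 0×; d [bound]: 0×; n [bound]: 0×
left-to-right use order: e, e
typing: well-typed at A → C → B → C
ordered ✗ (uses contraction: e ×2; c, b, a, d, n never used (weakening))
linear ✗ (uses contraction: e ×2; c, b, a, d, n never used (weakening))
affine ✗ (uses contraction: e ×2)
relevant ✗ (c, b, a, d, n never used (weakening))
unrestricted ✓ (simply typable at A → C → B → C; W, C, E all held)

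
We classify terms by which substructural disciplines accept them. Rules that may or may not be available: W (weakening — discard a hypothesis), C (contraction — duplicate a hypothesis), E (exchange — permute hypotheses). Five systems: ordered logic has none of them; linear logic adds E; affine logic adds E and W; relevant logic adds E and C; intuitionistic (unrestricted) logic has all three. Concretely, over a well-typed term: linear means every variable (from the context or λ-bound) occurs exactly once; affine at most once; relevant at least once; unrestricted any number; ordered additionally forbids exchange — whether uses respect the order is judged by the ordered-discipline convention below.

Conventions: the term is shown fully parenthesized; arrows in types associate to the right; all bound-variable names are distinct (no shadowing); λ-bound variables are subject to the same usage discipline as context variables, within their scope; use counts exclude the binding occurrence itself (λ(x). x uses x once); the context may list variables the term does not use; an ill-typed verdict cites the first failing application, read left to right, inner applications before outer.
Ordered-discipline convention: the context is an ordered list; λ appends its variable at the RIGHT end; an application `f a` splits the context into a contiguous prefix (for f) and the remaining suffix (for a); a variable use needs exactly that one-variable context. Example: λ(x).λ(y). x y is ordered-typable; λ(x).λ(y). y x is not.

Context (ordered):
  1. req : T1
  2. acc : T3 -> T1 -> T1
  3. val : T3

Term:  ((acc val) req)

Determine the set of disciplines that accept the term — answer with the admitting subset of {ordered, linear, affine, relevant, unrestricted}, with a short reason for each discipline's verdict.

accepted by: linear, affine, relevant, unrestricted
counts: req=1; acc=1; val=1
use order (left to right): acc, val, req
typing: the term checks, with type T1
ordered ✗ (use order acc, val, req needs exchange)
linear ✓ (req, acc, val: one use apiece)
affine ✓ (none of req, acc, val used more than once)
relevant ✓ (none of req, acc, val goes unused)
unrestricted ✓ (typability at T1 is all that's needed)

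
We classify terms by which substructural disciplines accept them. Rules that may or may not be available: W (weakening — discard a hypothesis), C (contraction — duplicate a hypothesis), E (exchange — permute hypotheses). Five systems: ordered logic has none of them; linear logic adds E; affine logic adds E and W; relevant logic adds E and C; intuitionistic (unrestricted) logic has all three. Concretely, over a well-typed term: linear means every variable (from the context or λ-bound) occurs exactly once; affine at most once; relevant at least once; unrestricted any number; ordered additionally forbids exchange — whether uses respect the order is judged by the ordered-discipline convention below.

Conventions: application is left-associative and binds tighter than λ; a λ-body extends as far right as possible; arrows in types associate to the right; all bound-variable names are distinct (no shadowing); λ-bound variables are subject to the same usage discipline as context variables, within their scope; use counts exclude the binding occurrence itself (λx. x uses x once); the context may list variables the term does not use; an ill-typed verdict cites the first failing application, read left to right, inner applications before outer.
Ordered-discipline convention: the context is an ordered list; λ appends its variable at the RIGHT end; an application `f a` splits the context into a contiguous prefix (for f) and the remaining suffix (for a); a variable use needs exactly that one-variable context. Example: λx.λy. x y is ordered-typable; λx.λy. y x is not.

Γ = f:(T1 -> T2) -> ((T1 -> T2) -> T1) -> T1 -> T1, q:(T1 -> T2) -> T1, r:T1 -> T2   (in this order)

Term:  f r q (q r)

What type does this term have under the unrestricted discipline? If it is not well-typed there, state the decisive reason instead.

term : T1
use counts: f: 1; q: 2; r: 2
order of uses: f, r, q, q, r
typing: ✓ — T1
across the five disciplines: ordered ✗, linear ✗, affine ✗, relevant ✓, unrestricted ✓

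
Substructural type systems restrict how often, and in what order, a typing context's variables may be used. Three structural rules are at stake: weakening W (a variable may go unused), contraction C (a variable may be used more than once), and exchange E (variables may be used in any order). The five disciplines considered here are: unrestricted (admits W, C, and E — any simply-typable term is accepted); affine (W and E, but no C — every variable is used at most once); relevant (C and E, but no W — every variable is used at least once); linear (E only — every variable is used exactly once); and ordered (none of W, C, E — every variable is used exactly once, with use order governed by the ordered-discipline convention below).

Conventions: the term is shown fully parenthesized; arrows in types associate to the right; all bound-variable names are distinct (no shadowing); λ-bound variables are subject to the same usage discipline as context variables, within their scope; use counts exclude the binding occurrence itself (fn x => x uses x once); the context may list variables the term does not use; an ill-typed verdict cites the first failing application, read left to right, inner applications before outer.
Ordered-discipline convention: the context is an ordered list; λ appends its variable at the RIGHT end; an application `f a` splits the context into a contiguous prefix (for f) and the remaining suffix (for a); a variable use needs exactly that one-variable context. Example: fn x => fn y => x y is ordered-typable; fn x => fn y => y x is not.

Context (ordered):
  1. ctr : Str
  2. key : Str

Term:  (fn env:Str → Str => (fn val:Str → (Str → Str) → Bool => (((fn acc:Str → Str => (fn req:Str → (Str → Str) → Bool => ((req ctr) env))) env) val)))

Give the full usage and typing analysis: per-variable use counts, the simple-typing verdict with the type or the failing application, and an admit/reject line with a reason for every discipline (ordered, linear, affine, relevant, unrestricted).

use counts: ctr ×1; key ×0; env [bound] ×2; val [bound] ×1; acc [bound] ×0; req [bound] ×1
left-to-right use order: req, ctr, env, env, val
typing: well-typed — term : (Str → Str) → (Str → (Str → Str) → Bool) → Bool
ordered ✗ (repeated use of env ×2; key, acc never used (weakening))
linear ✗ (repeated use of env ×2; key, acc never used (weakening))
affine ✗ (repeated use of env ×2)
relevant ✗ (key, acc never used (weakening))
unrestricted ✓ (well-typed at (Str → Str) → (Str → (Str → Str) → Bool) → Bool; no restrictions here)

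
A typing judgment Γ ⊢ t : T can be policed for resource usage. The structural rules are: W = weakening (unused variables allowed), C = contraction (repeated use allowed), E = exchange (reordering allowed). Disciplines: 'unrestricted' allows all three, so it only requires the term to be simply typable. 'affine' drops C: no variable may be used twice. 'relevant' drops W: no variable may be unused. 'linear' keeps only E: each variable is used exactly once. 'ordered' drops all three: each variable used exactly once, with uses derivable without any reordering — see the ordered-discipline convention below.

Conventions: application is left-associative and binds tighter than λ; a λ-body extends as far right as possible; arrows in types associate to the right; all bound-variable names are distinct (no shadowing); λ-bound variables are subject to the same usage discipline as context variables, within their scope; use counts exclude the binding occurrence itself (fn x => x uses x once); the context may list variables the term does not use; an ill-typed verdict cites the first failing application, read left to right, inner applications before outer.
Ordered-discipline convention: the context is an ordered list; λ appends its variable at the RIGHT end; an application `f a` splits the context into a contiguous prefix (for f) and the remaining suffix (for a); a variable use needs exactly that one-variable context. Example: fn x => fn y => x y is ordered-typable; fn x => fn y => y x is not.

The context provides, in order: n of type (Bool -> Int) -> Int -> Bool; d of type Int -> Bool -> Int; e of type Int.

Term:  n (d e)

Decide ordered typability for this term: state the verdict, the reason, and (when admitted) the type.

yes — n, d, e once each; derivable with no W/C/E; term : Int -> Bool
usage: n: 1; d: 1; e: 1
left-to-right use order: n, d, e
typing: the term checks, with type Int -> Bool
across the five disciplines: ordered ✓, linear ✓, affine ✓, relevant ✓, unrestricted ✓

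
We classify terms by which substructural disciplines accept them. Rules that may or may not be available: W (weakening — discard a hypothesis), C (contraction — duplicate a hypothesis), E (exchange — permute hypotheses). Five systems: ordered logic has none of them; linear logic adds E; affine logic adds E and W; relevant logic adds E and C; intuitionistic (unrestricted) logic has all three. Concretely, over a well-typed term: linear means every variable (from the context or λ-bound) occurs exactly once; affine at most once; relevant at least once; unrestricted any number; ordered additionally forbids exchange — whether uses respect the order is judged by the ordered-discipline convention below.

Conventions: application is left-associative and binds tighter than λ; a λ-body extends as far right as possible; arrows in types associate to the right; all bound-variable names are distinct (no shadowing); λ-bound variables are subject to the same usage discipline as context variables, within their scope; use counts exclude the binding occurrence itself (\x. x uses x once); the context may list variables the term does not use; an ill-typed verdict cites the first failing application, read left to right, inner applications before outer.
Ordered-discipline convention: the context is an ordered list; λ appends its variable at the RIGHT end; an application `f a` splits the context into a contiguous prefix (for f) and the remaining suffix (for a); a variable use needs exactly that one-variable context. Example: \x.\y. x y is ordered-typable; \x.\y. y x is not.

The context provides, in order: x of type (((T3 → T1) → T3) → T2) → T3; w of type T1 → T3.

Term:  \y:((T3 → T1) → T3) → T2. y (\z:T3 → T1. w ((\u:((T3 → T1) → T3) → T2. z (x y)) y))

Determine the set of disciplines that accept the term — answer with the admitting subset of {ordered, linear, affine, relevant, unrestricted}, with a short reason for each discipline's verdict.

accepted by: unrestricted
variable uses: x ×1; w ×1; y (λ-bound) ×3; z (λ-bound) ×1; u (λ-bound) ×0
use order (left to right): y, w, z, x, y, y
typing: ✓ — (((T3 → T1) → T3) → T2) → T2
ordered ✗ (y ×3 used more than once (contraction); needs weakening: u unused)
linear ✗ (y ×3 used more than once (contraction); needs weakening: u unused)
affine ✗ (y ×3 used more than once (contraction))
relevant ✗ (needs weakening: u unused)
unrestricted ✓ (simply typable at (((T3 → T1) → T3) → T2) → T2; W, C, E all held)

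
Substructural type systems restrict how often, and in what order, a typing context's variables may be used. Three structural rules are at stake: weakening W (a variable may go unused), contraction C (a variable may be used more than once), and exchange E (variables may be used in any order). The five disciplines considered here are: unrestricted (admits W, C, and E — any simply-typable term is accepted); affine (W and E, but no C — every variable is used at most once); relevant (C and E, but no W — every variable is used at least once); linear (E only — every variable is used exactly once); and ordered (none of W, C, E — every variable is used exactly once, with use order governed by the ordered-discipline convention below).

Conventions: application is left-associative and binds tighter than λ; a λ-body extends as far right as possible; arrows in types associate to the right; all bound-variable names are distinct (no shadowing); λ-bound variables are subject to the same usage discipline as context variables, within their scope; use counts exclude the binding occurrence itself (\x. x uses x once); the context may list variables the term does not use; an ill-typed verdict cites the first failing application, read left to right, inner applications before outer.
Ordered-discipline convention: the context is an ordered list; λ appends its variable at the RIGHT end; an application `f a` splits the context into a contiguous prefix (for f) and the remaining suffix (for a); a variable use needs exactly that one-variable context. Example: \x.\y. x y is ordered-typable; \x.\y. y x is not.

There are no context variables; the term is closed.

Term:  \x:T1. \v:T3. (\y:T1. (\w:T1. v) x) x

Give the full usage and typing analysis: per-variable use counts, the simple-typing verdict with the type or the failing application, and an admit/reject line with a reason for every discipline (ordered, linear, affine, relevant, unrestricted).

usage: x (bound)=2, v (bound)=1, y (bound)=0, w (bound)=0
order of uses: v, x, x
typing: well-typed — term : T1 -> T3 -> T3
ordered: ✗, needs contraction — x ×2; y, w left unused
linear: ✗, needs contraction — x ×2; y, w left unused
affine: ✗, needs contraction — x ×2
relevant: ✗, y, w left unused
unrestricted: ✓, typability at T1 -> T3 -> T3 is all that's needed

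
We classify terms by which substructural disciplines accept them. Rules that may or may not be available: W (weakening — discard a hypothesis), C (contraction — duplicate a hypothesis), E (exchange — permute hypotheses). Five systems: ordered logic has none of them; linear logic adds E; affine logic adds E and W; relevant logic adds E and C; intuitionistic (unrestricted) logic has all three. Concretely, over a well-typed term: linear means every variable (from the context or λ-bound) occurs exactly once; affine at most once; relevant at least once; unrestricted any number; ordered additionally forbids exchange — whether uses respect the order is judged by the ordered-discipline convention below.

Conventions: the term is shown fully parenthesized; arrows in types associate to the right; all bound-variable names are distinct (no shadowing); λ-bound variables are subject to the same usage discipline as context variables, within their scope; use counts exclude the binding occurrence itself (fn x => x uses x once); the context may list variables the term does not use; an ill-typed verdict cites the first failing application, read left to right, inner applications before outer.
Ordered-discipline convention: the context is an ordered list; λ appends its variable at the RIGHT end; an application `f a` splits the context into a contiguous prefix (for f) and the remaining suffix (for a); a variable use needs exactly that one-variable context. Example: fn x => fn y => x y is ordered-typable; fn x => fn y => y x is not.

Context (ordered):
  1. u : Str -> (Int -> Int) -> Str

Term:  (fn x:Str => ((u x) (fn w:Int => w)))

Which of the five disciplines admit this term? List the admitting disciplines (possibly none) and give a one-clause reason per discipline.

accepted by: ordered, linear, affine, relevant, unrestricted
counts: u: 1; x (λ-bound): 1; w (λ-bound): 1
uses in reading order: u, x, w
typing: well-typed — term : Str -> Str
ordered: ✓, one use each (u, x, w); ordered split holds
linear: ✓, u, x, w: one use apiece
affine: ✓, u, x, w: no repeats, contraction unneeded
relevant: ✓, none of u, x, w goes unused
unrestricted: ✓, typability at Str -> Str is all that's needed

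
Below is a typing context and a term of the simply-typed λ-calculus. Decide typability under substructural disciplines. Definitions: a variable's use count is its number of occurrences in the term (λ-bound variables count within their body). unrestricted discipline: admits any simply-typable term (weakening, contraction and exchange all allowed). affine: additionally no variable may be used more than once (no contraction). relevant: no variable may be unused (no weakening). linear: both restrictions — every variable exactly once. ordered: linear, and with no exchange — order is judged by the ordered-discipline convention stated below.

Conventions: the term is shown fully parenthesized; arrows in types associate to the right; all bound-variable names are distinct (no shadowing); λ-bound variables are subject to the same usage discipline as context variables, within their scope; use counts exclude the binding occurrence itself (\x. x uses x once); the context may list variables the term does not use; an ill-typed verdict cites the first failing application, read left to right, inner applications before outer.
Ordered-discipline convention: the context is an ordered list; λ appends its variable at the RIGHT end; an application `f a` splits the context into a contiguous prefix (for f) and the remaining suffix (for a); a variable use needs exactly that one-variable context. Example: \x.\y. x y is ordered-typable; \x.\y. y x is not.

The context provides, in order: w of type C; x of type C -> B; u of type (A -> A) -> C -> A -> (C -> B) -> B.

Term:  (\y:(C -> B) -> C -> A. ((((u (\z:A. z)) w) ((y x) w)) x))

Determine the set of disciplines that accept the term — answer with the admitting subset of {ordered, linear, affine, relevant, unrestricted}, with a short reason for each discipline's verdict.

accepted by: relevant, unrestricted
use counts: w=2, x=2, u=1, y [bound]=1, z [bound]=1
order of uses: u, z, w, y, x, w, x
typing: well-typed — term : ((C -> B) -> C -> A) -> B
ordered: ✗ — w ×2, x ×2 used more than once (contraction)
linear: ✗ — w ×2, x ×2 used more than once (contraction)
affine: ✗ — w ×2, x ×2 used more than once (contraction)
relevant: ✓ — w, x, u, y, z: all used, weakening unneeded
unrestricted: ✓ — simply typable at ((C -> B) -> C -> A) -> B; W, C, E all held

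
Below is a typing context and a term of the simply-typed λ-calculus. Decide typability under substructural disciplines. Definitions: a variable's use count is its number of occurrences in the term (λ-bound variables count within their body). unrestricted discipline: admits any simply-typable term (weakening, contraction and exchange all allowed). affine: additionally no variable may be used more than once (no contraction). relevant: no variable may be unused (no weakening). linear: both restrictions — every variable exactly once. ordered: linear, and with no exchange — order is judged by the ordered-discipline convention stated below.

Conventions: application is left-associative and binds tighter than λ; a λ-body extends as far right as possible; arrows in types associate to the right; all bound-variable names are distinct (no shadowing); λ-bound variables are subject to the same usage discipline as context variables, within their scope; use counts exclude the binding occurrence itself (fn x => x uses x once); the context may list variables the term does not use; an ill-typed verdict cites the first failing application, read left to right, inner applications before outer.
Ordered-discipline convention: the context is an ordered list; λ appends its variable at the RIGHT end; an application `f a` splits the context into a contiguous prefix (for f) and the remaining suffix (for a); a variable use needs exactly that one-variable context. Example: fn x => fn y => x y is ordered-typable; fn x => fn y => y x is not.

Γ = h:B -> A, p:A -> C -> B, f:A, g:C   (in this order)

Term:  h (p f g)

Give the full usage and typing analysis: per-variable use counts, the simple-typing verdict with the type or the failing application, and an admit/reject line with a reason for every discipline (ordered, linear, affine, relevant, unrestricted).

variable uses: h ×1, p ×1, f ×1, g ×1
left-to-right use order: h, p, f, g
typing: well-typed — term : A
ordered: ✓ — h, p, f, g: once each, no exchange needed
linear: ✓ — each of h, p, f, g used exactly once
affine: ✓ — none of h, p, f, g used more than once
relevant: ✓ — h, p, f, g: all used, weakening unneeded
unrestricted: ✓ — simply typable at A; W, C, E all held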